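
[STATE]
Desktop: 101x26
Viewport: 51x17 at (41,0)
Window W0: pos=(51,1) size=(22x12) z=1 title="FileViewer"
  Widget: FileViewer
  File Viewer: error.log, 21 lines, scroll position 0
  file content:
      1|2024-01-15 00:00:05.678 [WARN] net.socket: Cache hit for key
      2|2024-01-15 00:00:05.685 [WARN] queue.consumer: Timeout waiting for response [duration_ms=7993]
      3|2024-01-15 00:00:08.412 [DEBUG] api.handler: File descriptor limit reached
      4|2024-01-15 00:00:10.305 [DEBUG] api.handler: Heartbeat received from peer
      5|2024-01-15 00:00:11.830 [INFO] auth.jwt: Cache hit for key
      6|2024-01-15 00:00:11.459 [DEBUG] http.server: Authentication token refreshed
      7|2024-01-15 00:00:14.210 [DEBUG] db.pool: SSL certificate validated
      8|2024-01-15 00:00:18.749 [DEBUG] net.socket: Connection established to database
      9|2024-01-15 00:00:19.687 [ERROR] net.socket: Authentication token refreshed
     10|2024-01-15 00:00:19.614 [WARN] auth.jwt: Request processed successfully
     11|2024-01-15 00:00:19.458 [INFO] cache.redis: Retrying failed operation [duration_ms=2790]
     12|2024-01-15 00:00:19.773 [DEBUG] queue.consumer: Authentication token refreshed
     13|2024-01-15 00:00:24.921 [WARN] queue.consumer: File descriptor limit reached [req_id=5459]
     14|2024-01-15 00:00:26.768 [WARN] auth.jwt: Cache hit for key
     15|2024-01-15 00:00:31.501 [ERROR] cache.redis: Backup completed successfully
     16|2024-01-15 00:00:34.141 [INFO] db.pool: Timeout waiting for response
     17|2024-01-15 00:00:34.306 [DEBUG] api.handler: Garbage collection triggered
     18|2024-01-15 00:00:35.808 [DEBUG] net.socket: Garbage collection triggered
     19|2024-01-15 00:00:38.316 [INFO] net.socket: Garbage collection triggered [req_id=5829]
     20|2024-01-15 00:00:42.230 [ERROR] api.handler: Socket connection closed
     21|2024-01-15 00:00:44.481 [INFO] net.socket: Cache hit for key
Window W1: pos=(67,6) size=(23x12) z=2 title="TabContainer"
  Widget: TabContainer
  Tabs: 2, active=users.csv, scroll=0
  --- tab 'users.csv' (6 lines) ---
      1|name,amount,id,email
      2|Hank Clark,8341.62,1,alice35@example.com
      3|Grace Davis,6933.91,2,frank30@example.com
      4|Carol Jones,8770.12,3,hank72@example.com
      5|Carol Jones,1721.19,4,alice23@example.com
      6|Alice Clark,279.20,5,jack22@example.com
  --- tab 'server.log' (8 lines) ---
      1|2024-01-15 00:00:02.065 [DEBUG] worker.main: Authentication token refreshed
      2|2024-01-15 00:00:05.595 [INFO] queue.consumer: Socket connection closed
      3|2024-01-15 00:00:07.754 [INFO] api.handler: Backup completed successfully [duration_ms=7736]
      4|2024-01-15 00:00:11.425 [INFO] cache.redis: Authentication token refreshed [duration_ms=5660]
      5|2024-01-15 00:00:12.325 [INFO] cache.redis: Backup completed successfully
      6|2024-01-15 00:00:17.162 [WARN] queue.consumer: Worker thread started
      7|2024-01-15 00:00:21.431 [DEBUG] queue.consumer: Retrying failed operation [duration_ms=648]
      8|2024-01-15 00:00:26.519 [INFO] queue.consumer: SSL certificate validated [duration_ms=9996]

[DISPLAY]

                                                   
          ┏━━━━━━━━━━━━━━━━━━━━┓                   
          ┃ FileViewer         ┃                   
          ┠────────────────────┨                   
          ┃2024-01-15 00:00:05▲┃                   
          ┃2024-01-15 00:00:05█┃                   
          ┃2024-01-15 00:0┏━━━━━━━━━━━━━━━━━━━━━┓  
          ┃2024-01-15 00:0┃ TabContainer        ┃  
          ┃2024-01-15 00:0┠─────────────────────┨  
          ┃2024-01-15 00:0┃[users.csv]│ server.l┃  
          ┃2024-01-15 00:0┃─────────────────────┃  
          ┃2024-01-15 00:0┃name,amount,id,email ┃  
          ┗━━━━━━━━━━━━━━━┃Hank Clark,8341.62,1,┃  
                          ┃Grace Davis,6933.91,2┃  
                          ┃Carol Jones,8770.12,3┃  
                          ┃Carol Jones,1721.19,4┃  
                          ┃Alice Clark,279.20,5,┃  


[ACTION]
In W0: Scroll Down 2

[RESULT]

                                                   
          ┏━━━━━━━━━━━━━━━━━━━━┓                   
          ┃ FileViewer         ┃                   
          ┠────────────────────┨                   
          ┃2024-01-15 00:00:08▲┃                   
          ┃2024-01-15 00:00:10█┃                   
          ┃2024-01-15 00:0┏━━━━━━━━━━━━━━━━━━━━━┓  
          ┃2024-01-15 00:0┃ TabContainer        ┃  
          ┃2024-01-15 00:0┠─────────────────────┨  
          ┃2024-01-15 00:0┃[users.csv]│ server.l┃  
          ┃2024-01-15 00:0┃─────────────────────┃  
          ┃2024-01-15 00:0┃name,amount,id,email ┃  
          ┗━━━━━━━━━━━━━━━┃Hank Clark,8341.62,1,┃  
                          ┃Grace Davis,6933.91,2┃  
                          ┃Carol Jones,8770.12,3┃  
                          ┃Carol Jones,1721.19,4┃  
                          ┃Alice Clark,279.20,5,┃  


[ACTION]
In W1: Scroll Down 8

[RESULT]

                                                   
          ┏━━━━━━━━━━━━━━━━━━━━┓                   
          ┃ FileViewer         ┃                   
          ┠────────────────────┨                   
          ┃2024-01-15 00:00:08▲┃                   
          ┃2024-01-15 00:00:10█┃                   
          ┃2024-01-15 00:0┏━━━━━━━━━━━━━━━━━━━━━┓  
          ┃2024-01-15 00:0┃ TabContainer        ┃  
          ┃2024-01-15 00:0┠─────────────────────┨  
          ┃2024-01-15 00:0┃[users.csv]│ server.l┃  
          ┃2024-01-15 00:0┃─────────────────────┃  
          ┃2024-01-15 00:0┃Alice Clark,279.20,5,┃  
          ┗━━━━━━━━━━━━━━━┃                     ┃  
                          ┃                     ┃  
                          ┃                     ┃  
                          ┃                     ┃  
                          ┃                     ┃  


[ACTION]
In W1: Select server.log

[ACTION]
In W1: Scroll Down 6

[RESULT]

                                                   
          ┏━━━━━━━━━━━━━━━━━━━━┓                   
          ┃ FileViewer         ┃                   
          ┠────────────────────┨                   
          ┃2024-01-15 00:00:08▲┃                   
          ┃2024-01-15 00:00:10█┃                   
          ┃2024-01-15 00:0┏━━━━━━━━━━━━━━━━━━━━━┓  
          ┃2024-01-15 00:0┃ TabContainer        ┃  
          ┃2024-01-15 00:0┠─────────────────────┨  
          ┃2024-01-15 00:0┃ users.csv │[server.l┃  
          ┃2024-01-15 00:0┃─────────────────────┃  
          ┃2024-01-15 00:0┃2024-01-15 00:00:21.4┃  
          ┗━━━━━━━━━━━━━━━┃2024-01-15 00:00:26.5┃  
                          ┃                     ┃  
                          ┃                     ┃  
                          ┃                     ┃  
                          ┃                     ┃  


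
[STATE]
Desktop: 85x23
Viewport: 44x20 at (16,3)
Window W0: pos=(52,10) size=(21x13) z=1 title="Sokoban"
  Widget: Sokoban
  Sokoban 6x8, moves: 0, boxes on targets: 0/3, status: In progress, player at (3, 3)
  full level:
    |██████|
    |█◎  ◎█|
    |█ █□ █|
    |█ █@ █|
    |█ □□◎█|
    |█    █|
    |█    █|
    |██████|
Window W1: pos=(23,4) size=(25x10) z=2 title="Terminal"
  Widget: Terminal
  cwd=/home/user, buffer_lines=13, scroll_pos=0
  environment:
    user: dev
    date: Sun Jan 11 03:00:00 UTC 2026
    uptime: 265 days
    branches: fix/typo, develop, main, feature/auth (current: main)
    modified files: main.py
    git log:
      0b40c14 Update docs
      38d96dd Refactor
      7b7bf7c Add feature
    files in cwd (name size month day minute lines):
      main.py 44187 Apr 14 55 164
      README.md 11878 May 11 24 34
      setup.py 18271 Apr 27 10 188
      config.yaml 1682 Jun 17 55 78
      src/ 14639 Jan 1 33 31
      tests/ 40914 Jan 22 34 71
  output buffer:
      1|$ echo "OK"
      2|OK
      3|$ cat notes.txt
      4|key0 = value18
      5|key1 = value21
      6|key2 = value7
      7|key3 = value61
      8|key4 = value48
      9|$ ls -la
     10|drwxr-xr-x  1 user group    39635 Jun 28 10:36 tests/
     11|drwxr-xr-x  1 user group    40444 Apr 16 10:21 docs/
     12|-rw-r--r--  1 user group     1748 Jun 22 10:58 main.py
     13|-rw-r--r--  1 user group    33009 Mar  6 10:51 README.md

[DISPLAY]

                                            
       ┏━━━━━━━━━━━━━━━━━━━━━━━┓            
       ┃ Terminal              ┃            
       ┠───────────────────────┨            
       ┃$ echo "OK"            ┃            
       ┃OK                     ┃            
       ┃$ cat notes.txt        ┃            
       ┃key0 = value18         ┃    ┏━━━━━━━
       ┃key1 = value21         ┃    ┃ Sokoba
       ┃key2 = value7          ┃    ┠───────
       ┗━━━━━━━━━━━━━━━━━━━━━━━┛    ┃██████ 
                                    ┃█◎  ◎█ 
                                    ┃█ █□ █ 
                                    ┃█ █@ █ 
                                    ┃█ □□◎█ 
                                    ┃█    █ 
                                    ┃█    █ 
                                    ┃██████ 
                                    ┃Moves: 
                                    ┗━━━━━━━


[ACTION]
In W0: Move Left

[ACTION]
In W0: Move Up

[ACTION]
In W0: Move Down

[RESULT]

                                            
       ┏━━━━━━━━━━━━━━━━━━━━━━━┓            
       ┃ Terminal              ┃            
       ┠───────────────────────┨            
       ┃$ echo "OK"            ┃            
       ┃OK                     ┃            
       ┃$ cat notes.txt        ┃            
       ┃key0 = value18         ┃    ┏━━━━━━━
       ┃key1 = value21         ┃    ┃ Sokoba
       ┃key2 = value7          ┃    ┠───────
       ┗━━━━━━━━━━━━━━━━━━━━━━━┛    ┃██████ 
                                    ┃█◎ □◎█ 
                                    ┃█ █  █ 
                                    ┃█ █@ █ 
                                    ┃█ □□◎█ 
                                    ┃█    █ 
                                    ┃█    █ 
                                    ┃██████ 
                                    ┃Moves: 
                                    ┗━━━━━━━


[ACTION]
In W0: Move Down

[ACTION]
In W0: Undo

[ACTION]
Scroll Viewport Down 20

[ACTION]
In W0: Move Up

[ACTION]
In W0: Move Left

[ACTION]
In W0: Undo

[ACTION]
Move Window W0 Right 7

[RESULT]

                                            
       ┏━━━━━━━━━━━━━━━━━━━━━━━┓            
       ┃ Terminal              ┃            
       ┠───────────────────────┨            
       ┃$ echo "OK"            ┃            
       ┃OK                     ┃            
       ┃$ cat notes.txt        ┃            
       ┃key0 = value18         ┃           ┏
       ┃key1 = value21         ┃           ┃
       ┃key2 = value7          ┃           ┠
       ┗━━━━━━━━━━━━━━━━━━━━━━━┛           ┃
                                           ┃
                                           ┃
                                           ┃
                                           ┃
                                           ┃
                                           ┃
                                           ┃
                                           ┃
                                           ┗


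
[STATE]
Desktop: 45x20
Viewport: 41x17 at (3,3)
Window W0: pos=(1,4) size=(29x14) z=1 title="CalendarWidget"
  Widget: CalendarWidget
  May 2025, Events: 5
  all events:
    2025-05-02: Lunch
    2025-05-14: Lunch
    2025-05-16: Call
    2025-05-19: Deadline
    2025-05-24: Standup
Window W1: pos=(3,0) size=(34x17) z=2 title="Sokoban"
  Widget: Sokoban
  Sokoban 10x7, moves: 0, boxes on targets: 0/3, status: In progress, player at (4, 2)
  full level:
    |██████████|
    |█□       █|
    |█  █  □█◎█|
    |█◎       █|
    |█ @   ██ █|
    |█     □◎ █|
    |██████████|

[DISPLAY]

┃██████████                      ┃       
┃█□       █                      ┃       
┃█  █  □█◎█                      ┃       
┃█◎       █                      ┃       
┃█ @   ██ █                      ┃       
┃█     □◎ █                      ┃       
┃██████████                      ┃       
┃Moves: 0  0/3                   ┃       
┃                                ┃       
┃                                ┃       
┃                                ┃       
┃                                ┃       
┃                                ┃       
┗━━━━━━━━━━━━━━━━━━━━━━━━━━━━━━━━┛       
━━━━━━━━━━━━━━━━━━━━━━━━━━┛              
                                         
                                         


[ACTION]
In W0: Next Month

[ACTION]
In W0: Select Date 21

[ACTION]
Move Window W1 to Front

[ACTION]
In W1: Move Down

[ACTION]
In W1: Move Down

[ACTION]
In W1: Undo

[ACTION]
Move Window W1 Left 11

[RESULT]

████████                      ┃          
       █                      ┃          
 █  □█◎█                      ┃          
       █                      ┃          
@   ██ █                      ┃          
    □◎ █                      ┃          
████████                      ┃          
ves: 0  0/3                   ┃          
                              ┃          
                              ┃          
                              ┃          
                              ┃          
                              ┃          
━━━━━━━━━━━━━━━━━━━━━━━━━━━━━━┛          
━━━━━━━━━━━━━━━━━━━━━━━━━━┛              
                                         
                                         


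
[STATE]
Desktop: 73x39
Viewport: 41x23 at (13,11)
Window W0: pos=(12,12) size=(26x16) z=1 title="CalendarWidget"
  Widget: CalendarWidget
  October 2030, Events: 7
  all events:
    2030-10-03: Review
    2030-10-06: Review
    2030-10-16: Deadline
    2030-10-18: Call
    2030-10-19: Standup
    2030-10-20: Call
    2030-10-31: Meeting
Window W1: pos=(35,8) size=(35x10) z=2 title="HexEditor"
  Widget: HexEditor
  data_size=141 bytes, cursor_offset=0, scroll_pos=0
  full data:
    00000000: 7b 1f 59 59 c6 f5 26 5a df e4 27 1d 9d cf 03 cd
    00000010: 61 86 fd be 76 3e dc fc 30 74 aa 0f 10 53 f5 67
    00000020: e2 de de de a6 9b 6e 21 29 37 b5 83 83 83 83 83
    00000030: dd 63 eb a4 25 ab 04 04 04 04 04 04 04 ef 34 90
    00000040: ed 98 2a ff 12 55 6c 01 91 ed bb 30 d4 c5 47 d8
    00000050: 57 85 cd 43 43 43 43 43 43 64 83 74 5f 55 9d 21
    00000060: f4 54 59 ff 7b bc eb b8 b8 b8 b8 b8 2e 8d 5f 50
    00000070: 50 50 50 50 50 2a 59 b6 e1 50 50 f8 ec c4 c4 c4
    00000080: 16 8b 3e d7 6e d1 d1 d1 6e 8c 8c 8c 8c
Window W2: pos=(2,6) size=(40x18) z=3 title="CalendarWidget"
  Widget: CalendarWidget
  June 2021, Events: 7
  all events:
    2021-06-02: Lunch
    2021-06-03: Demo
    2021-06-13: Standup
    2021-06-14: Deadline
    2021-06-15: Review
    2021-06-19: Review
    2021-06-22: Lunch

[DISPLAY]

 3*  4  5  6                ┃00  7B 1f 59
0 11 12 13*                 ┃10  61 86 fd
 17 18 19* 20               ┃20  e2 de de
24 25 26 27                 ┃30  dd 63 eb
                            ┃40  ed 98 2a
                            ┃50  57 85 cd
                            ┃━━━━━━━━━━━━
                            ┃            
                            ┃            
                            ┃            
                            ┃            
                            ┃            
━━━━━━━━━━━━━━━━━━━━━━━━━━━━┛            
                        ┃                
                        ┃                
                        ┃                
━━━━━━━━━━━━━━━━━━━━━━━━┛                
                                         
                                         
                                         
                                         
                                         
                                         


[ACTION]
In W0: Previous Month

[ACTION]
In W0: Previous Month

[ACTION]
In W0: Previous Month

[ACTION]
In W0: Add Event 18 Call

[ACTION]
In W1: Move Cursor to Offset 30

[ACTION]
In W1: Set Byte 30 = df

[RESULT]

 3*  4  5  6                ┃00  7b 1f 59
0 11 12 13*                 ┃10  61 86 fd
 17 18 19* 20               ┃20  e2 de de
24 25 26 27                 ┃30  dd 63 eb
                            ┃40  ed 98 2a
                            ┃50  57 85 cd
                            ┃━━━━━━━━━━━━
                            ┃            
                            ┃            
                            ┃            
                            ┃            
                            ┃            
━━━━━━━━━━━━━━━━━━━━━━━━━━━━┛            
                        ┃                
                        ┃                
                        ┃                
━━━━━━━━━━━━━━━━━━━━━━━━┛                
                                         
                                         
                                         
                                         
                                         
                                         


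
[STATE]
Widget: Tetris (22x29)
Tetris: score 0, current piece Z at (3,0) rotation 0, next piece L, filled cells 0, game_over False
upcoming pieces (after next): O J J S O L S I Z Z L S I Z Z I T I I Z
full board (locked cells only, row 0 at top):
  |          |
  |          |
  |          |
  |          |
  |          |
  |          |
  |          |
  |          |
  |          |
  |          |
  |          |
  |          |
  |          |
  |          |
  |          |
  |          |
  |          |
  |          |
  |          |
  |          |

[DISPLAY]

   ▓▓     │Next:      
    ▓▓    │  ▒        
          │▒▒▒        
          │           
          │           
          │           
          │Score:     
          │0          
          │           
          │           
          │           
          │           
          │           
          │           
          │           
          │           
          │           
          │           
          │           
          │           
          │           
          │           
          │           
          │           
          │           
          │           
          │           
          │           
          │           


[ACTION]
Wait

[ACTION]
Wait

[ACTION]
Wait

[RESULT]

          │Next:      
          │  ▒        
          │▒▒▒        
   ▓▓     │           
    ▓▓    │           
          │           
          │Score:     
          │0          
          │           
          │           
          │           
          │           
          │           
          │           
          │           
          │           
          │           
          │           
          │           
          │           
          │           
          │           
          │           
          │           
          │           
          │           
          │           
          │           
          │           


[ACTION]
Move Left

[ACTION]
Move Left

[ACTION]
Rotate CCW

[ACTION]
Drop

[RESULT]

          │Next:      
          │  ▒        
          │▒▒▒        
          │           
  ▓       │           
 ▓▓       │           
 ▓        │Score:     
          │0          
          │           
          │           
          │           
          │           
          │           
          │           
          │           
          │           
          │           
          │           
          │           
          │           
          │           
          │           
          │           
          │           
          │           
          │           
          │           
          │           
          │           


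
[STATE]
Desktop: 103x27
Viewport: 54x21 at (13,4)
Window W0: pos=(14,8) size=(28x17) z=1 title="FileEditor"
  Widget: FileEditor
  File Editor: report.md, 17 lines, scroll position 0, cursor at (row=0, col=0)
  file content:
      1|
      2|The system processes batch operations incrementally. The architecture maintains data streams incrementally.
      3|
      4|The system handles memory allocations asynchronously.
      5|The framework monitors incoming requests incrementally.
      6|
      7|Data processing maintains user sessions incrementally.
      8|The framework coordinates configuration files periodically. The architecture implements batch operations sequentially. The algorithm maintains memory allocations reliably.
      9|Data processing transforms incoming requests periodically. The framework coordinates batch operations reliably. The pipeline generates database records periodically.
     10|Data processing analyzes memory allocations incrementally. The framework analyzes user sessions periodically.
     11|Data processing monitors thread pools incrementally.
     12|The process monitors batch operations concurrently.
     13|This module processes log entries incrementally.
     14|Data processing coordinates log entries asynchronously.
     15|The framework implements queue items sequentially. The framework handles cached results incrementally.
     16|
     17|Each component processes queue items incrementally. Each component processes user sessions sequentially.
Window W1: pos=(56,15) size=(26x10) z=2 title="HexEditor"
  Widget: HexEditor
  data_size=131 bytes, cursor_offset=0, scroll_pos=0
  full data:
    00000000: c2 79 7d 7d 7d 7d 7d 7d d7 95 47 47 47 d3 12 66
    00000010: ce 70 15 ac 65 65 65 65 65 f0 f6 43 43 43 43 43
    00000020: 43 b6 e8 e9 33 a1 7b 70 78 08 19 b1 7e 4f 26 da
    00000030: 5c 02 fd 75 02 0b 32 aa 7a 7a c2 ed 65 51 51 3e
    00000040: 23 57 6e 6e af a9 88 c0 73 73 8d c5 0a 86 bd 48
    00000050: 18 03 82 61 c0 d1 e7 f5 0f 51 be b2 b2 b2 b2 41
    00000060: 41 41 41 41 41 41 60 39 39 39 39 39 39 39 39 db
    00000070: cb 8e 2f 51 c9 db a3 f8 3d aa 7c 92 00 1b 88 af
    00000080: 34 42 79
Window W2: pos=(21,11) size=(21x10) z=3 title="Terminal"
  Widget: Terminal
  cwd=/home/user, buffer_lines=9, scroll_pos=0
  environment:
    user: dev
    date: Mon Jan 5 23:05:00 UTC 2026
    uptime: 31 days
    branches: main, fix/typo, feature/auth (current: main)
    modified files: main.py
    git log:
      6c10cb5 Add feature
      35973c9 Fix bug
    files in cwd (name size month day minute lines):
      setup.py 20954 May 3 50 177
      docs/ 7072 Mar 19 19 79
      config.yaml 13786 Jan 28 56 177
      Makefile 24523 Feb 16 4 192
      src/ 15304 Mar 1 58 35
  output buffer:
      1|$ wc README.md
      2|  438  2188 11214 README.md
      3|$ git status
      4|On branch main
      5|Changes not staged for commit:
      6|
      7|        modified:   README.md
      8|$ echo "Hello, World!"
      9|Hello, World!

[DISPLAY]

                                                      
                                                      
                                                      
                                                      
 ┏━━━━━━━━━━━━━━━━━━━━━━━━━━┓                         
 ┃ FileEditor               ┃                         
 ┠──────────────────────────┨                         
 ┃█     ┏━━━━━━━━━━━━━━━━━━━┓                         
 ┃The sy┃ Terminal          ┃                         
 ┃      ┠───────────────────┨                         
 ┃The sy┃$ wc README.md     ┃                         
 ┃The fr┃  438  2188 11214 R┃              ┏━━━━━━━━━━
 ┃      ┃$ git status       ┃              ┃ HexEditor
 ┃Data p┃On branch main     ┃              ┠──────────
 ┃The fr┃Changes not staged ┃              ┃00000000  
 ┃Data p┃                   ┃              ┃00000010  
 ┃Data p┗━━━━━━━━━━━━━━━━━━━┛              ┃00000020  
 ┃Data processing monitors ░┃              ┃00000030  
 ┃The process monitors batc░┃              ┃00000040  
 ┃This module processes log▼┃              ┃00000050  
 ┗━━━━━━━━━━━━━━━━━━━━━━━━━━┛              ┗━━━━━━━━━━


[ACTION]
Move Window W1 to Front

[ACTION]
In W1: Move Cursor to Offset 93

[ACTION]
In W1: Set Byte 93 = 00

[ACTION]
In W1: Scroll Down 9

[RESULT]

                                                      
                                                      
                                                      
                                                      
 ┏━━━━━━━━━━━━━━━━━━━━━━━━━━┓                         
 ┃ FileEditor               ┃                         
 ┠──────────────────────────┨                         
 ┃█     ┏━━━━━━━━━━━━━━━━━━━┓                         
 ┃The sy┃ Terminal          ┃                         
 ┃      ┠───────────────────┨                         
 ┃The sy┃$ wc README.md     ┃                         
 ┃The fr┃  438  2188 11214 R┃              ┏━━━━━━━━━━
 ┃      ┃$ git status       ┃              ┃ HexEditor
 ┃Data p┃On branch main     ┃              ┠──────────
 ┃The fr┃Changes not staged ┃              ┃00000080  
 ┃Data p┃                   ┃              ┃          
 ┃Data p┗━━━━━━━━━━━━━━━━━━━┛              ┃          
 ┃Data processing monitors ░┃              ┃          
 ┃The process monitors batc░┃              ┃          
 ┃This module processes log▼┃              ┃          
 ┗━━━━━━━━━━━━━━━━━━━━━━━━━━┛              ┗━━━━━━━━━━


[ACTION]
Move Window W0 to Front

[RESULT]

                                                      
                                                      
                                                      
                                                      
 ┏━━━━━━━━━━━━━━━━━━━━━━━━━━┓                         
 ┃ FileEditor               ┃                         
 ┠──────────────────────────┨                         
 ┃█                        ▲┃                         
 ┃The system processes batc█┃                         
 ┃                         ░┃                         
 ┃The system handles memory░┃                         
 ┃The framework monitors in░┃              ┏━━━━━━━━━━
 ┃                         ░┃              ┃ HexEditor
 ┃Data processing maintains░┃              ┠──────────
 ┃The framework coordinates░┃              ┃00000080  
 ┃Data processing transform░┃              ┃          
 ┃Data processing analyzes ░┃              ┃          
 ┃Data processing monitors ░┃              ┃          
 ┃The process monitors batc░┃              ┃          
 ┃This module processes log▼┃              ┃          
 ┗━━━━━━━━━━━━━━━━━━━━━━━━━━┛              ┗━━━━━━━━━━


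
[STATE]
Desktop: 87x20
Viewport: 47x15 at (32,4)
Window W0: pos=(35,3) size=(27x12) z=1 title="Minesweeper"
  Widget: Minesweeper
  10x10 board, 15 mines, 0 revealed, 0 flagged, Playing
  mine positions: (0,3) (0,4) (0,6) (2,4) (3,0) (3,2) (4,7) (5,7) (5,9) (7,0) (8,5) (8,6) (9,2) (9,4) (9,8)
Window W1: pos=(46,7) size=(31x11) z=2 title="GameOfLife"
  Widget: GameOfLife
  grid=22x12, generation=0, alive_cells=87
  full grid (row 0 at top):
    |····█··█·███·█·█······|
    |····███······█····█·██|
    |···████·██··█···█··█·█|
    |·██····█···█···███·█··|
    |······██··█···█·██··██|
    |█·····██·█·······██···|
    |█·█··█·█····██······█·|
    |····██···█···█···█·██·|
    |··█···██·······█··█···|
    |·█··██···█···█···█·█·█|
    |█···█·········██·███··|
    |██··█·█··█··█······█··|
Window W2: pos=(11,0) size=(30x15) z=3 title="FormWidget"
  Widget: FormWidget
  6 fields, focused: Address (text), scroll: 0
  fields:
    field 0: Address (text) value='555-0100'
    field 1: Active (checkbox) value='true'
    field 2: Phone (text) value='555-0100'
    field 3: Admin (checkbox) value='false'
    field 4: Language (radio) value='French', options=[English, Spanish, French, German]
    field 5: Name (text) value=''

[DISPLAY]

        ┃sweeper             ┃                 
100    ]┃────────────────────┨                 
        ┃■■■■■               ┃                 
glish  (┃■■■■■┏━━━━━━━━━━━━━━━━━━━━━━━━━━━━━┓  
       ]┃■■■■■┃ GameOfLife                  ┃  
        ┃■■■■■┠─────────────────────────────┨  
        ┃■■■■■┃Gen: 0                       ┃  
        ┃■■■■■┃·██····█···█···███·█··       ┃  
        ┃■■■■■┃······██··█···█·██··██       ┃  
        ┃■■■■■┃█·····██·█·······██···       ┃  
━━━━━━━━┛━━━━━┃█·█··█·█····██······█·       ┃  
              ┃····██···█···█···█·██·       ┃  
              ┃··█···██·······█··█···       ┃  
              ┗━━━━━━━━━━━━━━━━━━━━━━━━━━━━━┛  
                                               


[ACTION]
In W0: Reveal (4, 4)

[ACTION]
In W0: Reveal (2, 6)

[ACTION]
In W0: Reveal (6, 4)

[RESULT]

        ┃sweeper             ┃                 
100    ]┃────────────────────┨                 
        ┃■■1                 ┃                 
glish  (┃311  ┏━━━━━━━━━━━━━━━━━━━━━━━━━━━━━┓  
       ]┃1    ┃ GameOfLife                  ┃  
        ┃1111 ┠─────────────────────────────┨  
        ┃ 2■31┃Gen: 0                       ┃  
        ┃ 2■■■┃·██····█···█···███·█··       ┃  
        ┃ 1■■■┃······██··█···█·██··██       ┃  
        ┃22■■■┃█·····██·█·······██···       ┃  
━━━━━━━━┛━━━━━┃█·█··█·█····██······█·       ┃  
              ┃····██···█···█···█·██·       ┃  
              ┃··█···██·······█··█···       ┃  
              ┗━━━━━━━━━━━━━━━━━━━━━━━━━━━━━┛  
                                               


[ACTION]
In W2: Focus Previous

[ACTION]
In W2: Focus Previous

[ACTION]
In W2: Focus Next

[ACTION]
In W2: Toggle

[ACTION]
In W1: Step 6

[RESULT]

        ┃sweeper             ┃                 
100    ]┃────────────────────┨                 
        ┃■■1                 ┃                 
glish  (┃311  ┏━━━━━━━━━━━━━━━━━━━━━━━━━━━━━┓  
       ]┃1    ┃ GameOfLife                  ┃  
        ┃1111 ┠─────────────────────────────┨  
        ┃ 2■31┃Gen: 6                       ┃  
        ┃ 2■■■┃········██·····███·██·       ┃  
        ┃ 1■■■┃········███····█·█·█··       ┃  
        ┃22■■■┃·········███···█████··       ┃  
━━━━━━━━┛━━━━━┃····██····██···███·█·█       ┃  
              ┃·····██···█··██·█·····       ┃  
              ┃··········█··█·██·····       ┃  
              ┗━━━━━━━━━━━━━━━━━━━━━━━━━━━━━┛  
                                               


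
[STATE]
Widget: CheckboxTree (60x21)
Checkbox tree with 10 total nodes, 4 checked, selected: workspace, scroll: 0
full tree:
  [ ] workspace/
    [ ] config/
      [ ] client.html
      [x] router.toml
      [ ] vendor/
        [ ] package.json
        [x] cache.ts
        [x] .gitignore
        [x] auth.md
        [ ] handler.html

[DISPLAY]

>[-] workspace/                                             
   [-] config/                                              
     [ ] client.html                                        
     [x] router.toml                                        
     [-] vendor/                                            
       [ ] package.json                                     
       [x] cache.ts                                         
       [x] .gitignore                                       
       [x] auth.md                                          
       [ ] handler.html                                     
                                                            
                                                            
                                                            
                                                            
                                                            
                                                            
                                                            
                                                            
                                                            
                                                            
                                                            


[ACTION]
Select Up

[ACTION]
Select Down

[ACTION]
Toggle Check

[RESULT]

 [x] workspace/                                             
>  [x] config/                                              
     [x] client.html                                        
     [x] router.toml                                        
     [x] vendor/                                            
       [x] package.json                                     
       [x] cache.ts                                         
       [x] .gitignore                                       
       [x] auth.md                                          
       [x] handler.html                                     
                                                            
                                                            
                                                            
                                                            
                                                            
                                                            
                                                            
                                                            
                                                            
                                                            
                                                            


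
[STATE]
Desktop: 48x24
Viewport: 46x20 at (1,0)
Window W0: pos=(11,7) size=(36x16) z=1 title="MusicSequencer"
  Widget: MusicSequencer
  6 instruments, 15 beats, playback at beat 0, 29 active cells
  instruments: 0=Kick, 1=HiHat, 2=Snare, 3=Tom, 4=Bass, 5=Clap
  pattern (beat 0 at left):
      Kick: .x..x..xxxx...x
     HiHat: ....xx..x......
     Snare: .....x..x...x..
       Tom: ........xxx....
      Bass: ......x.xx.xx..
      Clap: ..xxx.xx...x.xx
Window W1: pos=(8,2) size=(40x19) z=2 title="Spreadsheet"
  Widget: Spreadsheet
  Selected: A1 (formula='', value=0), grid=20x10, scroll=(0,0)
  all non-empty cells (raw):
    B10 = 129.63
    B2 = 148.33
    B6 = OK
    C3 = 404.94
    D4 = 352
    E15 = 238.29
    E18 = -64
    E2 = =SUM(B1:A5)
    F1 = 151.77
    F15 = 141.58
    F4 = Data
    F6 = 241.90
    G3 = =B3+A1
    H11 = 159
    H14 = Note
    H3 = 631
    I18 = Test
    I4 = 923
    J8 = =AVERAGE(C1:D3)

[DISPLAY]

                                              
                                              
       ┏━━━━━━━━━━━━━━━━━━━━━━━━━━━━━━━━━━━━━━
       ┃ Spreadsheet                          
       ┠──────────────────────────────────────
       ┃A1:                                   
       ┃       A       B       C       D      
       ┃--------------------------------------
       ┃  1      [0]       0       0       0  
       ┃  2        0  148.33       0       0  
       ┃  3        0       0  404.94       0  
       ┃  4        0       0       0     352  
       ┃  5        0       0       0       0  
       ┃  6        0OK             0       0  
       ┃  7        0       0       0       0  
       ┃  8        0       0       0       0  
       ┃  9        0       0       0       0  
       ┃ 10        0  129.63       0       0  
       ┃ 11        0       0       0       0  
       ┃ 12        0       0       0       0  


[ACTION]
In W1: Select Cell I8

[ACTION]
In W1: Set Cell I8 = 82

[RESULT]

                                              
                                              
       ┏━━━━━━━━━━━━━━━━━━━━━━━━━━━━━━━━━━━━━━
       ┃ Spreadsheet                          
       ┠──────────────────────────────────────
       ┃I8: 82                                
       ┃       A       B       C       D      
       ┃--------------------------------------
       ┃  1        0       0       0       0  
       ┃  2        0  148.33       0       0  
       ┃  3        0       0  404.94       0  
       ┃  4        0       0       0     352  
       ┃  5        0       0       0       0  
       ┃  6        0OK             0       0  
       ┃  7        0       0       0       0  
       ┃  8        0       0       0       0  
       ┃  9        0       0       0       0  
       ┃ 10        0  129.63       0       0  
       ┃ 11        0       0       0       0  
       ┃ 12        0       0       0       0  


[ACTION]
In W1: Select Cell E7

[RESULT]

                                              
                                              
       ┏━━━━━━━━━━━━━━━━━━━━━━━━━━━━━━━━━━━━━━
       ┃ Spreadsheet                          
       ┠──────────────────────────────────────
       ┃E7:                                   
       ┃       A       B       C       D      
       ┃--------------------------------------
       ┃  1        0       0       0       0  
       ┃  2        0  148.33       0       0  
       ┃  3        0       0  404.94       0  
       ┃  4        0       0       0     352  
       ┃  5        0       0       0       0  
       ┃  6        0OK             0       0  
       ┃  7        0       0       0       0  
       ┃  8        0       0       0       0  
       ┃  9        0       0       0       0  
       ┃ 10        0  129.63       0       0  
       ┃ 11        0       0       0       0  
       ┃ 12        0       0       0       0  
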